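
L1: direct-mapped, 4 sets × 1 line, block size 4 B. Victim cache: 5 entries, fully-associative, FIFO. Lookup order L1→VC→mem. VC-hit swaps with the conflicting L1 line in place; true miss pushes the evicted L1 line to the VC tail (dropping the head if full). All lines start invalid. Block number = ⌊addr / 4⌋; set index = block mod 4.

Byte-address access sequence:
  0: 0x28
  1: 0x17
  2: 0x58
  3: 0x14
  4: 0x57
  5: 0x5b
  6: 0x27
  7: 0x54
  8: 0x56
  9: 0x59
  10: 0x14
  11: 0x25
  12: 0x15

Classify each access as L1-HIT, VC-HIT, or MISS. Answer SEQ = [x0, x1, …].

SEQ = [MISS, MISS, MISS, L1-HIT, MISS, L1-HIT, MISS, VC-HIT, L1-HIT, L1-HIT, VC-HIT, VC-HIT, VC-HIT]

#0 0x28→b10/s2 MISS; vc=[]
#1 0x17→b5/s1 MISS; vc=[]
#2 0x58→b22/s2 MISS; vc=[10]
#3 0x14→b5/s1 L1-HIT; vc=[10]
#4 0x57→b21/s1 MISS; vc=[10,5]
#5 0x5b→b22/s2 L1-HIT; vc=[10,5]
#6 0x27→b9/s1 MISS; vc=[10,5,21]
#7 0x54→b21/s1 VC-HIT; vc=[10,5,9]
#8 0x56→b21/s1 L1-HIT; vc=[10,5,9]
#9 0x59→b22/s2 L1-HIT; vc=[10,5,9]
#10 0x14→b5/s1 VC-HIT; vc=[10,21,9]
#11 0x25→b9/s1 VC-HIT; vc=[10,21,5]
#12 0x15→b5/s1 VC-HIT; vc=[10,21,9]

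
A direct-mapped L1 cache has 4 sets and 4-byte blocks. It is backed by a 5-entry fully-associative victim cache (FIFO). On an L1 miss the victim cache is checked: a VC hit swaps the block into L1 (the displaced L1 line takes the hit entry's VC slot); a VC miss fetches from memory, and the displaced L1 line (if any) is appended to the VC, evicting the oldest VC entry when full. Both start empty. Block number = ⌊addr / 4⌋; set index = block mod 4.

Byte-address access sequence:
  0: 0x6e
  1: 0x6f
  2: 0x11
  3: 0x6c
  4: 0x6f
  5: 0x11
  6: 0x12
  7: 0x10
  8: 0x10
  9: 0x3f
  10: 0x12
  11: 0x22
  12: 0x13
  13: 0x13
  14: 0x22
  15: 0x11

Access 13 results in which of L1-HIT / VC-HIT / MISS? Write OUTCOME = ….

OUTCOME = L1-HIT

0: 0x6e (blk 27, set 3) → MISS  vc=[]
1: 0x6f (blk 27, set 3) → L1-HIT  vc=[]
2: 0x11 (blk 4, set 0) → MISS  vc=[]
3: 0x6c (blk 27, set 3) → L1-HIT  vc=[]
4: 0x6f (blk 27, set 3) → L1-HIT  vc=[]
5: 0x11 (blk 4, set 0) → L1-HIT  vc=[]
6: 0x12 (blk 4, set 0) → L1-HIT  vc=[]
7: 0x10 (blk 4, set 0) → L1-HIT  vc=[]
8: 0x10 (blk 4, set 0) → L1-HIT  vc=[]
9: 0x3f (blk 15, set 3) → MISS  vc=[27]
10: 0x12 (blk 4, set 0) → L1-HIT  vc=[27]
11: 0x22 (blk 8, set 0) → MISS  vc=[27, 4]
12: 0x13 (blk 4, set 0) → VC-HIT  vc=[27, 8]
13: 0x13 (blk 4, set 0) → L1-HIT  vc=[27, 8]
14: 0x22 (blk 8, set 0) → VC-HIT  vc=[27, 4]
15: 0x11 (blk 4, set 0) → VC-HIT  vc=[27, 8]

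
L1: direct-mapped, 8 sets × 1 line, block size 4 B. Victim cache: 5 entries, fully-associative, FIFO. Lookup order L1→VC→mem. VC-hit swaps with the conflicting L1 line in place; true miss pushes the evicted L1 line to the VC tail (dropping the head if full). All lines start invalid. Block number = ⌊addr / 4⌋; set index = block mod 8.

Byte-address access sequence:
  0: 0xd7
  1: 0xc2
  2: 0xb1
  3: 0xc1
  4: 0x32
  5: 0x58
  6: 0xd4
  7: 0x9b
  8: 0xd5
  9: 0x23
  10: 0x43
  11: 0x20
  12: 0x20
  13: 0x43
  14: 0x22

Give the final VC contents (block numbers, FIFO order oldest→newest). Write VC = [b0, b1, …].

#0 0xd7→b53/s5 MISS; vc=[]
#1 0xc2→b48/s0 MISS; vc=[]
#2 0xb1→b44/s4 MISS; vc=[]
#3 0xc1→b48/s0 L1-HIT; vc=[]
#4 0x32→b12/s4 MISS; vc=[44]
#5 0x58→b22/s6 MISS; vc=[44]
#6 0xd4→b53/s5 L1-HIT; vc=[44]
#7 0x9b→b38/s6 MISS; vc=[44,22]
#8 0xd5→b53/s5 L1-HIT; vc=[44,22]
#9 0x23→b8/s0 MISS; vc=[44,22,48]
#10 0x43→b16/s0 MISS; vc=[44,22,48,8]
#11 0x20→b8/s0 VC-HIT; vc=[44,22,48,16]
#12 0x20→b8/s0 L1-HIT; vc=[44,22,48,16]
#13 0x43→b16/s0 VC-HIT; vc=[44,22,48,8]
#14 0x22→b8/s0 VC-HIT; vc=[44,22,48,16]

VC = [44, 22, 48, 16]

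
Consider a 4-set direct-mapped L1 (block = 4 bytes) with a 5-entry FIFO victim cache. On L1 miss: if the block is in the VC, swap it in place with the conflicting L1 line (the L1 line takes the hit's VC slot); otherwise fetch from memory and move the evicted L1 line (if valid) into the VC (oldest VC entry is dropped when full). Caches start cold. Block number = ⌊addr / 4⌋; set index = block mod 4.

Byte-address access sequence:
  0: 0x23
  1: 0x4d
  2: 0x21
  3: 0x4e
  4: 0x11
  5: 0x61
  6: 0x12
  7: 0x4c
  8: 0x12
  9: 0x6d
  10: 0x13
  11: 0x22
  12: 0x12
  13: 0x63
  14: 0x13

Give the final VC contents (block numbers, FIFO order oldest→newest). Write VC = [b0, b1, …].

0: 0x23 (blk 8, set 0) → MISS  vc=[]
1: 0x4d (blk 19, set 3) → MISS  vc=[]
2: 0x21 (blk 8, set 0) → L1-HIT  vc=[]
3: 0x4e (blk 19, set 3) → L1-HIT  vc=[]
4: 0x11 (blk 4, set 0) → MISS  vc=[8]
5: 0x61 (blk 24, set 0) → MISS  vc=[8, 4]
6: 0x12 (blk 4, set 0) → VC-HIT  vc=[8, 24]
7: 0x4c (blk 19, set 3) → L1-HIT  vc=[8, 24]
8: 0x12 (blk 4, set 0) → L1-HIT  vc=[8, 24]
9: 0x6d (blk 27, set 3) → MISS  vc=[8, 24, 19]
10: 0x13 (blk 4, set 0) → L1-HIT  vc=[8, 24, 19]
11: 0x22 (blk 8, set 0) → VC-HIT  vc=[4, 24, 19]
12: 0x12 (blk 4, set 0) → VC-HIT  vc=[8, 24, 19]
13: 0x63 (blk 24, set 0) → VC-HIT  vc=[8, 4, 19]
14: 0x13 (blk 4, set 0) → VC-HIT  vc=[8, 24, 19]

VC = [8, 24, 19]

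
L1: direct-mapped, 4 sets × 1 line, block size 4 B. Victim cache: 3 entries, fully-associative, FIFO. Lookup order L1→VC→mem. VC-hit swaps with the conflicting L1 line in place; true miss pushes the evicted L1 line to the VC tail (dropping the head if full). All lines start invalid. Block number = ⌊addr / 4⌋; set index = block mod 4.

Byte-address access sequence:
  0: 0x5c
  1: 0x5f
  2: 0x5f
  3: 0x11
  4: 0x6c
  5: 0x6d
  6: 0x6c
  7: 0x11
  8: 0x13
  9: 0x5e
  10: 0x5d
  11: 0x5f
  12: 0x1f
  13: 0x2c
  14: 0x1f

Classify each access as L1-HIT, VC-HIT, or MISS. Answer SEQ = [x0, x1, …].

#0 0x5c→b23/s3 MISS; vc=[]
#1 0x5f→b23/s3 L1-HIT; vc=[]
#2 0x5f→b23/s3 L1-HIT; vc=[]
#3 0x11→b4/s0 MISS; vc=[]
#4 0x6c→b27/s3 MISS; vc=[23]
#5 0x6d→b27/s3 L1-HIT; vc=[23]
#6 0x6c→b27/s3 L1-HIT; vc=[23]
#7 0x11→b4/s0 L1-HIT; vc=[23]
#8 0x13→b4/s0 L1-HIT; vc=[23]
#9 0x5e→b23/s3 VC-HIT; vc=[27]
#10 0x5d→b23/s3 L1-HIT; vc=[27]
#11 0x5f→b23/s3 L1-HIT; vc=[27]
#12 0x1f→b7/s3 MISS; vc=[27,23]
#13 0x2c→b11/s3 MISS; vc=[27,23,7]
#14 0x1f→b7/s3 VC-HIT; vc=[27,23,11]

SEQ = [MISS, L1-HIT, L1-HIT, MISS, MISS, L1-HIT, L1-HIT, L1-HIT, L1-HIT, VC-HIT, L1-HIT, L1-HIT, MISS, MISS, VC-HIT]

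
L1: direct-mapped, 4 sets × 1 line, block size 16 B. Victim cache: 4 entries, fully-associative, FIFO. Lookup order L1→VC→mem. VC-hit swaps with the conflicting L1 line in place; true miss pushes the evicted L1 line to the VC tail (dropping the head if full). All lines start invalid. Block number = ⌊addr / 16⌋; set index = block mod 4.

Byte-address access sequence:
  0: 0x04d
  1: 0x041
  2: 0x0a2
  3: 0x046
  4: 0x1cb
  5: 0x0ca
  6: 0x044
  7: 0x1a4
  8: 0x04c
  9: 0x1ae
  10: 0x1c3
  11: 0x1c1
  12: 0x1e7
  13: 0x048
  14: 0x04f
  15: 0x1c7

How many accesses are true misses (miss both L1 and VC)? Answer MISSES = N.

  [0] addr=0x4d blk=4 s=0: MISS | VC []
  [1] addr=0x41 blk=4 s=0: L1-HIT | VC []
  [2] addr=0xa2 blk=10 s=2: MISS | VC []
  [3] addr=0x46 blk=4 s=0: L1-HIT | VC []
  [4] addr=0x1cb blk=28 s=0: MISS | VC [4]
  [5] addr=0xca blk=12 s=0: MISS | VC [4, 28]
  [6] addr=0x44 blk=4 s=0: VC-HIT | VC [12, 28]
  [7] addr=0x1a4 blk=26 s=2: MISS | VC [12, 28, 10]
  [8] addr=0x4c blk=4 s=0: L1-HIT | VC [12, 28, 10]
  [9] addr=0x1ae blk=26 s=2: L1-HIT | VC [12, 28, 10]
  [10] addr=0x1c3 blk=28 s=0: VC-HIT | VC [12, 4, 10]
  [11] addr=0x1c1 blk=28 s=0: L1-HIT | VC [12, 4, 10]
  [12] addr=0x1e7 blk=30 s=2: MISS | VC [12, 4, 10, 26]
  [13] addr=0x48 blk=4 s=0: VC-HIT | VC [12, 28, 10, 26]
  [14] addr=0x4f blk=4 s=0: L1-HIT | VC [12, 28, 10, 26]
  [15] addr=0x1c7 blk=28 s=0: VC-HIT | VC [12, 4, 10, 26]

MISSES = 6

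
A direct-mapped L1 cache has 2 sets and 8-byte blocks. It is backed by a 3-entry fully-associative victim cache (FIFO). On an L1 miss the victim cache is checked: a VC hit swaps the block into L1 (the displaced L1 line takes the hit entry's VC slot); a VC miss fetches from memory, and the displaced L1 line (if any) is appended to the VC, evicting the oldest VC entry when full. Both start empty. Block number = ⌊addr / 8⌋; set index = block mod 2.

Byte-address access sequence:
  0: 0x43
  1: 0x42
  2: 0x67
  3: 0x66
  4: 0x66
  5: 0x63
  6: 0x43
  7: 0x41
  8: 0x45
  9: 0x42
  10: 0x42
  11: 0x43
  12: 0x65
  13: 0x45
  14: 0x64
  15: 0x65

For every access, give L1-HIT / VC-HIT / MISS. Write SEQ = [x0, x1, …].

0: 0x43 (blk 8, set 0) → MISS  vc=[]
1: 0x42 (blk 8, set 0) → L1-HIT  vc=[]
2: 0x67 (blk 12, set 0) → MISS  vc=[8]
3: 0x66 (blk 12, set 0) → L1-HIT  vc=[8]
4: 0x66 (blk 12, set 0) → L1-HIT  vc=[8]
5: 0x63 (blk 12, set 0) → L1-HIT  vc=[8]
6: 0x43 (blk 8, set 0) → VC-HIT  vc=[12]
7: 0x41 (blk 8, set 0) → L1-HIT  vc=[12]
8: 0x45 (blk 8, set 0) → L1-HIT  vc=[12]
9: 0x42 (blk 8, set 0) → L1-HIT  vc=[12]
10: 0x42 (blk 8, set 0) → L1-HIT  vc=[12]
11: 0x43 (blk 8, set 0) → L1-HIT  vc=[12]
12: 0x65 (blk 12, set 0) → VC-HIT  vc=[8]
13: 0x45 (blk 8, set 0) → VC-HIT  vc=[12]
14: 0x64 (blk 12, set 0) → VC-HIT  vc=[8]
15: 0x65 (blk 12, set 0) → L1-HIT  vc=[8]

SEQ = [MISS, L1-HIT, MISS, L1-HIT, L1-HIT, L1-HIT, VC-HIT, L1-HIT, L1-HIT, L1-HIT, L1-HIT, L1-HIT, VC-HIT, VC-HIT, VC-HIT, L1-HIT]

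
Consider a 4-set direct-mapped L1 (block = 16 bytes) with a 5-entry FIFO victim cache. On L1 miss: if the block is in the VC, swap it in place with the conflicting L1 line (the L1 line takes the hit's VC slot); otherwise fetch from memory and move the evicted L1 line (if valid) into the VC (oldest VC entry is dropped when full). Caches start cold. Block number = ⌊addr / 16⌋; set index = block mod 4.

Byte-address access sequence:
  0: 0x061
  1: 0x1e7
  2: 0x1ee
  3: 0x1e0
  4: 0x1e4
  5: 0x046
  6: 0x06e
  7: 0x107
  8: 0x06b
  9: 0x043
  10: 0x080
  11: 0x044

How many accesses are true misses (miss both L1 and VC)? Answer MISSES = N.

MISSES = 5

  [0] addr=0x61 blk=6 s=2: MISS | VC []
  [1] addr=0x1e7 blk=30 s=2: MISS | VC [6]
  [2] addr=0x1ee blk=30 s=2: L1-HIT | VC [6]
  [3] addr=0x1e0 blk=30 s=2: L1-HIT | VC [6]
  [4] addr=0x1e4 blk=30 s=2: L1-HIT | VC [6]
  [5] addr=0x46 blk=4 s=0: MISS | VC [6]
  [6] addr=0x6e blk=6 s=2: VC-HIT | VC [30]
  [7] addr=0x107 blk=16 s=0: MISS | VC [30, 4]
  [8] addr=0x6b blk=6 s=2: L1-HIT | VC [30, 4]
  [9] addr=0x43 blk=4 s=0: VC-HIT | VC [30, 16]
  [10] addr=0x80 blk=8 s=0: MISS | VC [30, 16, 4]
  [11] addr=0x44 blk=4 s=0: VC-HIT | VC [30, 16, 8]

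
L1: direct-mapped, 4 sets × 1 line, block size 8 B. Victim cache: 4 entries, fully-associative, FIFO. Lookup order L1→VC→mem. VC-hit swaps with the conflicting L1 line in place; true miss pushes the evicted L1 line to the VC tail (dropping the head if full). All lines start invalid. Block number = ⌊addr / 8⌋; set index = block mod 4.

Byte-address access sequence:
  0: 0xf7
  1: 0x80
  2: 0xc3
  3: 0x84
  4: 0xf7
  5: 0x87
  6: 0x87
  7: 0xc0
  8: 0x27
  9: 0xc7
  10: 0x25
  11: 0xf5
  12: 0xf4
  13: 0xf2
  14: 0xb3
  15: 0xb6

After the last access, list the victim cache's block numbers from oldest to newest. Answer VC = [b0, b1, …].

0: 0xf7 (blk 30, set 2) → MISS  vc=[]
1: 0x80 (blk 16, set 0) → MISS  vc=[]
2: 0xc3 (blk 24, set 0) → MISS  vc=[16]
3: 0x84 (blk 16, set 0) → VC-HIT  vc=[24]
4: 0xf7 (blk 30, set 2) → L1-HIT  vc=[24]
5: 0x87 (blk 16, set 0) → L1-HIT  vc=[24]
6: 0x87 (blk 16, set 0) → L1-HIT  vc=[24]
7: 0xc0 (blk 24, set 0) → VC-HIT  vc=[16]
8: 0x27 (blk 4, set 0) → MISS  vc=[16, 24]
9: 0xc7 (blk 24, set 0) → VC-HIT  vc=[16, 4]
10: 0x25 (blk 4, set 0) → VC-HIT  vc=[16, 24]
11: 0xf5 (blk 30, set 2) → L1-HIT  vc=[16, 24]
12: 0xf4 (blk 30, set 2) → L1-HIT  vc=[16, 24]
13: 0xf2 (blk 30, set 2) → L1-HIT  vc=[16, 24]
14: 0xb3 (blk 22, set 2) → MISS  vc=[16, 24, 30]
15: 0xb6 (blk 22, set 2) → L1-HIT  vc=[16, 24, 30]

VC = [16, 24, 30]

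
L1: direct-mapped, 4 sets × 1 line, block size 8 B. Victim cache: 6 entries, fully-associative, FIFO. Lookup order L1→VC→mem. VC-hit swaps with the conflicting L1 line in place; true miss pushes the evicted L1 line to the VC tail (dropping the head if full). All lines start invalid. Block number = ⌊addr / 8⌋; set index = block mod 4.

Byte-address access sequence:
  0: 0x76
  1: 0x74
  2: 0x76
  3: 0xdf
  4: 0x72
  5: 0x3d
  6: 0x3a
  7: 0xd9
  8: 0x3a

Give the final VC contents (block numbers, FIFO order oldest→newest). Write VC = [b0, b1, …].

VC = [27]

#0 0x76→b14/s2 MISS; vc=[]
#1 0x74→b14/s2 L1-HIT; vc=[]
#2 0x76→b14/s2 L1-HIT; vc=[]
#3 0xdf→b27/s3 MISS; vc=[]
#4 0x72→b14/s2 L1-HIT; vc=[]
#5 0x3d→b7/s3 MISS; vc=[27]
#6 0x3a→b7/s3 L1-HIT; vc=[27]
#7 0xd9→b27/s3 VC-HIT; vc=[7]
#8 0x3a→b7/s3 VC-HIT; vc=[27]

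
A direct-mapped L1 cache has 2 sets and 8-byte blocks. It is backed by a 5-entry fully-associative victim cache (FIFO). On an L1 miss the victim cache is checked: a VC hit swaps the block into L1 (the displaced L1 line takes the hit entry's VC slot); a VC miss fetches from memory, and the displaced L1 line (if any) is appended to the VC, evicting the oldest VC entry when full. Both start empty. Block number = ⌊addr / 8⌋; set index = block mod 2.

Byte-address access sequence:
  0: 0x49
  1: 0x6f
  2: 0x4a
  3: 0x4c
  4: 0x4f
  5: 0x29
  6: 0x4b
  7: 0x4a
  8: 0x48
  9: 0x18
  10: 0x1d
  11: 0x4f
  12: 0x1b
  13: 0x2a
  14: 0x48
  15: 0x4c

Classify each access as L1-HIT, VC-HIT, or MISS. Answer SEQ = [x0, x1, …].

SEQ = [MISS, MISS, VC-HIT, L1-HIT, L1-HIT, MISS, VC-HIT, L1-HIT, L1-HIT, MISS, L1-HIT, VC-HIT, VC-HIT, VC-HIT, VC-HIT, L1-HIT]

  [0] addr=0x49 blk=9 s=1: MISS | VC []
  [1] addr=0x6f blk=13 s=1: MISS | VC [9]
  [2] addr=0x4a blk=9 s=1: VC-HIT | VC [13]
  [3] addr=0x4c blk=9 s=1: L1-HIT | VC [13]
  [4] addr=0x4f blk=9 s=1: L1-HIT | VC [13]
  [5] addr=0x29 blk=5 s=1: MISS | VC [13, 9]
  [6] addr=0x4b blk=9 s=1: VC-HIT | VC [13, 5]
  [7] addr=0x4a blk=9 s=1: L1-HIT | VC [13, 5]
  [8] addr=0x48 blk=9 s=1: L1-HIT | VC [13, 5]
  [9] addr=0x18 blk=3 s=1: MISS | VC [13, 5, 9]
  [10] addr=0x1d blk=3 s=1: L1-HIT | VC [13, 5, 9]
  [11] addr=0x4f blk=9 s=1: VC-HIT | VC [13, 5, 3]
  [12] addr=0x1b blk=3 s=1: VC-HIT | VC [13, 5, 9]
  [13] addr=0x2a blk=5 s=1: VC-HIT | VC [13, 3, 9]
  [14] addr=0x48 blk=9 s=1: VC-HIT | VC [13, 3, 5]
  [15] addr=0x4c blk=9 s=1: L1-HIT | VC [13, 3, 5]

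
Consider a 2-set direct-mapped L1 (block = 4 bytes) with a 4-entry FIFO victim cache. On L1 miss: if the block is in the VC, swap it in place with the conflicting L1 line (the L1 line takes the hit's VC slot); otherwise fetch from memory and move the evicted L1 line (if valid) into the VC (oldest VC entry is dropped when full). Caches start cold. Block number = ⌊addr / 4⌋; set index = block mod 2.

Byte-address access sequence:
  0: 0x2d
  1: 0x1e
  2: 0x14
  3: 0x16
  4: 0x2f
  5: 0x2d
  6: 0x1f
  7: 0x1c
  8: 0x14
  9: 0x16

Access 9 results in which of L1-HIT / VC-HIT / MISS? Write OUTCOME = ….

  [0] addr=0x2d blk=11 s=1: MISS | VC []
  [1] addr=0x1e blk=7 s=1: MISS | VC [11]
  [2] addr=0x14 blk=5 s=1: MISS | VC [11, 7]
  [3] addr=0x16 blk=5 s=1: L1-HIT | VC [11, 7]
  [4] addr=0x2f blk=11 s=1: VC-HIT | VC [5, 7]
  [5] addr=0x2d blk=11 s=1: L1-HIT | VC [5, 7]
  [6] addr=0x1f blk=7 s=1: VC-HIT | VC [5, 11]
  [7] addr=0x1c blk=7 s=1: L1-HIT | VC [5, 11]
  [8] addr=0x14 blk=5 s=1: VC-HIT | VC [7, 11]
  [9] addr=0x16 blk=5 s=1: L1-HIT | VC [7, 11]

OUTCOME = L1-HIT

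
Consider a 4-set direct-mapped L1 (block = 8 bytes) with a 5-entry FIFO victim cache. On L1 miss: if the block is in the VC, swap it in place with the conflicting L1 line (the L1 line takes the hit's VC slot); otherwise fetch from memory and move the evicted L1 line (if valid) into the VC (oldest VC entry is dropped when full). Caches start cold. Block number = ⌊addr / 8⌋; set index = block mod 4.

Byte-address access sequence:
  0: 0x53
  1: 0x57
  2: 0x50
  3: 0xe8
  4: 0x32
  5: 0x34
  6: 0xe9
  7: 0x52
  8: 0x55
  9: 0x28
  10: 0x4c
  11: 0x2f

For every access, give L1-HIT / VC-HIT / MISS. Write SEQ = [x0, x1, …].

0: 0x53 (blk 10, set 2) → MISS  vc=[]
1: 0x57 (blk 10, set 2) → L1-HIT  vc=[]
2: 0x50 (blk 10, set 2) → L1-HIT  vc=[]
3: 0xe8 (blk 29, set 1) → MISS  vc=[]
4: 0x32 (blk 6, set 2) → MISS  vc=[10]
5: 0x34 (blk 6, set 2) → L1-HIT  vc=[10]
6: 0xe9 (blk 29, set 1) → L1-HIT  vc=[10]
7: 0x52 (blk 10, set 2) → VC-HIT  vc=[6]
8: 0x55 (blk 10, set 2) → L1-HIT  vc=[6]
9: 0x28 (blk 5, set 1) → MISS  vc=[6, 29]
10: 0x4c (blk 9, set 1) → MISS  vc=[6, 29, 5]
11: 0x2f (blk 5, set 1) → VC-HIT  vc=[6, 29, 9]

SEQ = [MISS, L1-HIT, L1-HIT, MISS, MISS, L1-HIT, L1-HIT, VC-HIT, L1-HIT, MISS, MISS, VC-HIT]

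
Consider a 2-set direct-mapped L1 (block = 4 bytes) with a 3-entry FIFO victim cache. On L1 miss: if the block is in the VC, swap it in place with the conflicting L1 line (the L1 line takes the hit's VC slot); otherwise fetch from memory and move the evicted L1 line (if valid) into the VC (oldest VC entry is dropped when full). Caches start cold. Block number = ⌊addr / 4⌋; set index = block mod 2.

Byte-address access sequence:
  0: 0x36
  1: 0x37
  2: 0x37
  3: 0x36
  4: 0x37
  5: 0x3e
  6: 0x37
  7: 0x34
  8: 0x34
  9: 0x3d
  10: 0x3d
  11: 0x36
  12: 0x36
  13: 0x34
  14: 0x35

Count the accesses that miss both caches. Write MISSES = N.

#0 0x36→b13/s1 MISS; vc=[]
#1 0x37→b13/s1 L1-HIT; vc=[]
#2 0x37→b13/s1 L1-HIT; vc=[]
#3 0x36→b13/s1 L1-HIT; vc=[]
#4 0x37→b13/s1 L1-HIT; vc=[]
#5 0x3e→b15/s1 MISS; vc=[13]
#6 0x37→b13/s1 VC-HIT; vc=[15]
#7 0x34→b13/s1 L1-HIT; vc=[15]
#8 0x34→b13/s1 L1-HIT; vc=[15]
#9 0x3d→b15/s1 VC-HIT; vc=[13]
#10 0x3d→b15/s1 L1-HIT; vc=[13]
#11 0x36→b13/s1 VC-HIT; vc=[15]
#12 0x36→b13/s1 L1-HIT; vc=[15]
#13 0x34→b13/s1 L1-HIT; vc=[15]
#14 0x35→b13/s1 L1-HIT; vc=[15]

MISSES = 2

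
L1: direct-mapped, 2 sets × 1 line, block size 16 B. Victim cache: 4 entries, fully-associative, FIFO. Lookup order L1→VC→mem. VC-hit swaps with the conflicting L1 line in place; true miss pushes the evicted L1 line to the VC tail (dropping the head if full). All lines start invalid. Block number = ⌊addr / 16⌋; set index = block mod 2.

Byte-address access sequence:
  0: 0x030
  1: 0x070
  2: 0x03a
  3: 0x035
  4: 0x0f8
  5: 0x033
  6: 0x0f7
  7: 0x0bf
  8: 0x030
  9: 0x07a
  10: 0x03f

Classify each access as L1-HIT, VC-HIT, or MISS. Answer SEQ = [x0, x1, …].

0: 0x30 (blk 3, set 1) → MISS  vc=[]
1: 0x70 (blk 7, set 1) → MISS  vc=[3]
2: 0x3a (blk 3, set 1) → VC-HIT  vc=[7]
3: 0x35 (blk 3, set 1) → L1-HIT  vc=[7]
4: 0xf8 (blk 15, set 1) → MISS  vc=[7, 3]
5: 0x33 (blk 3, set 1) → VC-HIT  vc=[7, 15]
6: 0xf7 (blk 15, set 1) → VC-HIT  vc=[7, 3]
7: 0xbf (blk 11, set 1) → MISS  vc=[7, 3, 15]
8: 0x30 (blk 3, set 1) → VC-HIT  vc=[7, 11, 15]
9: 0x7a (blk 7, set 1) → VC-HIT  vc=[3, 11, 15]
10: 0x3f (blk 3, set 1) → VC-HIT  vc=[7, 11, 15]

SEQ = [MISS, MISS, VC-HIT, L1-HIT, MISS, VC-HIT, VC-HIT, MISS, VC-HIT, VC-HIT, VC-HIT]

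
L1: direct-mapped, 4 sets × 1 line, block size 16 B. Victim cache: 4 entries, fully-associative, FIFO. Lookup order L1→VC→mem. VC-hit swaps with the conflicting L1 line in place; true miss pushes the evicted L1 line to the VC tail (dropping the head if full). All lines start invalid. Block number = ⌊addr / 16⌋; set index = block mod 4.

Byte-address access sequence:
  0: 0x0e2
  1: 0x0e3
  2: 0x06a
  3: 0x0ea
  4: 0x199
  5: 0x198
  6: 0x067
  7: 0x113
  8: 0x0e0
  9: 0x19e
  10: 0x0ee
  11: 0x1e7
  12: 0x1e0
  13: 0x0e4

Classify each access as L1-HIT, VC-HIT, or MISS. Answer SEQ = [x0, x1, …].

SEQ = [MISS, L1-HIT, MISS, VC-HIT, MISS, L1-HIT, VC-HIT, MISS, VC-HIT, VC-HIT, L1-HIT, MISS, L1-HIT, VC-HIT]

#0 0xe2→b14/s2 MISS; vc=[]
#1 0xe3→b14/s2 L1-HIT; vc=[]
#2 0x6a→b6/s2 MISS; vc=[14]
#3 0xea→b14/s2 VC-HIT; vc=[6]
#4 0x199→b25/s1 MISS; vc=[6]
#5 0x198→b25/s1 L1-HIT; vc=[6]
#6 0x67→b6/s2 VC-HIT; vc=[14]
#7 0x113→b17/s1 MISS; vc=[14,25]
#8 0xe0→b14/s2 VC-HIT; vc=[6,25]
#9 0x19e→b25/s1 VC-HIT; vc=[6,17]
#10 0xee→b14/s2 L1-HIT; vc=[6,17]
#11 0x1e7→b30/s2 MISS; vc=[6,17,14]
#12 0x1e0→b30/s2 L1-HIT; vc=[6,17,14]
#13 0xe4→b14/s2 VC-HIT; vc=[6,17,30]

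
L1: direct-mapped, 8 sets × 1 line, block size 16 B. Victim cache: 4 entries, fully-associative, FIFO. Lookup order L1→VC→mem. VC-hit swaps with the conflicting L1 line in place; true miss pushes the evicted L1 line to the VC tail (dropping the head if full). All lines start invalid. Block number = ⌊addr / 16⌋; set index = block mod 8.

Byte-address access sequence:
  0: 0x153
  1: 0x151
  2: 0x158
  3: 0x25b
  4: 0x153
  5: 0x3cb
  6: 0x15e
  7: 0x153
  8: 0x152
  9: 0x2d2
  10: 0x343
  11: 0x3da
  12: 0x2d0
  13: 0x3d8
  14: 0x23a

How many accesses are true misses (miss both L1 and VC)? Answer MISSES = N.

MISSES = 7

0: 0x153 (blk 21, set 5) → MISS  vc=[]
1: 0x151 (blk 21, set 5) → L1-HIT  vc=[]
2: 0x158 (blk 21, set 5) → L1-HIT  vc=[]
3: 0x25b (blk 37, set 5) → MISS  vc=[21]
4: 0x153 (blk 21, set 5) → VC-HIT  vc=[37]
5: 0x3cb (blk 60, set 4) → MISS  vc=[37]
6: 0x15e (blk 21, set 5) → L1-HIT  vc=[37]
7: 0x153 (blk 21, set 5) → L1-HIT  vc=[37]
8: 0x152 (blk 21, set 5) → L1-HIT  vc=[37]
9: 0x2d2 (blk 45, set 5) → MISS  vc=[37, 21]
10: 0x343 (blk 52, set 4) → MISS  vc=[37, 21, 60]
11: 0x3da (blk 61, set 5) → MISS  vc=[37, 21, 60, 45]
12: 0x2d0 (blk 45, set 5) → VC-HIT  vc=[37, 21, 60, 61]
13: 0x3d8 (blk 61, set 5) → VC-HIT  vc=[37, 21, 60, 45]
14: 0x23a (blk 35, set 3) → MISS  vc=[37, 21, 60, 45]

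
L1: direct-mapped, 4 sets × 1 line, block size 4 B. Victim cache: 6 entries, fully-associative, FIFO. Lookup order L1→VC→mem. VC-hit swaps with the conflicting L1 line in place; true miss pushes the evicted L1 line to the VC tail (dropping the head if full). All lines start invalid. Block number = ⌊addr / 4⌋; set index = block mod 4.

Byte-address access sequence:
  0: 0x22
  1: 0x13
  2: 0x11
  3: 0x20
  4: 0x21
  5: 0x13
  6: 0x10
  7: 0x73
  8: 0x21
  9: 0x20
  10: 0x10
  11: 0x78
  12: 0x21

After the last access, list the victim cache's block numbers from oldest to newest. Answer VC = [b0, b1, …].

0: 0x22 (blk 8, set 0) → MISS  vc=[]
1: 0x13 (blk 4, set 0) → MISS  vc=[8]
2: 0x11 (blk 4, set 0) → L1-HIT  vc=[8]
3: 0x20 (blk 8, set 0) → VC-HIT  vc=[4]
4: 0x21 (blk 8, set 0) → L1-HIT  vc=[4]
5: 0x13 (blk 4, set 0) → VC-HIT  vc=[8]
6: 0x10 (blk 4, set 0) → L1-HIT  vc=[8]
7: 0x73 (blk 28, set 0) → MISS  vc=[8, 4]
8: 0x21 (blk 8, set 0) → VC-HIT  vc=[28, 4]
9: 0x20 (blk 8, set 0) → L1-HIT  vc=[28, 4]
10: 0x10 (blk 4, set 0) → VC-HIT  vc=[28, 8]
11: 0x78 (blk 30, set 2) → MISS  vc=[28, 8]
12: 0x21 (blk 8, set 0) → VC-HIT  vc=[28, 4]

VC = [28, 4]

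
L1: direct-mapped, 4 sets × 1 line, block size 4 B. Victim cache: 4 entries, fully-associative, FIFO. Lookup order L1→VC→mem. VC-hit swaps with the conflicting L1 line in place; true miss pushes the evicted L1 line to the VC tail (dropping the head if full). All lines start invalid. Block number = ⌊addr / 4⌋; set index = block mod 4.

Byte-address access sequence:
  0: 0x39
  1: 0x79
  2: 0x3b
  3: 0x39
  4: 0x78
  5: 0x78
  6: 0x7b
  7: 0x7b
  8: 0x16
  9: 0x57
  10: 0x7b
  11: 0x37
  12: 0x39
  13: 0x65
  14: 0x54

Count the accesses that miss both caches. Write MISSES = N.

MISSES = 6

0: 0x39 (blk 14, set 2) → MISS  vc=[]
1: 0x79 (blk 30, set 2) → MISS  vc=[14]
2: 0x3b (blk 14, set 2) → VC-HIT  vc=[30]
3: 0x39 (blk 14, set 2) → L1-HIT  vc=[30]
4: 0x78 (blk 30, set 2) → VC-HIT  vc=[14]
5: 0x78 (blk 30, set 2) → L1-HIT  vc=[14]
6: 0x7b (blk 30, set 2) → L1-HIT  vc=[14]
7: 0x7b (blk 30, set 2) → L1-HIT  vc=[14]
8: 0x16 (blk 5, set 1) → MISS  vc=[14]
9: 0x57 (blk 21, set 1) → MISS  vc=[14, 5]
10: 0x7b (blk 30, set 2) → L1-HIT  vc=[14, 5]
11: 0x37 (blk 13, set 1) → MISS  vc=[14, 5, 21]
12: 0x39 (blk 14, set 2) → VC-HIT  vc=[30, 5, 21]
13: 0x65 (blk 25, set 1) → MISS  vc=[30, 5, 21, 13]
14: 0x54 (blk 21, set 1) → VC-HIT  vc=[30, 5, 25, 13]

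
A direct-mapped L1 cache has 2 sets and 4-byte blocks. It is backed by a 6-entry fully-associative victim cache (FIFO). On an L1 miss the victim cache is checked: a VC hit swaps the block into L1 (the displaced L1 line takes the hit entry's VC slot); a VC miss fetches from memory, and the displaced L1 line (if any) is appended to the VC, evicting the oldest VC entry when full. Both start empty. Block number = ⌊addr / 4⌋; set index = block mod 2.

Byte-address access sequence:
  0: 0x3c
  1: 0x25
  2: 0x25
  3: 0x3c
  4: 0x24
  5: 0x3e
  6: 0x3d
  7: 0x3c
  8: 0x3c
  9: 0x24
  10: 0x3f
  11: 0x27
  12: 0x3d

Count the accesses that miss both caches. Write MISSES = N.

#0 0x3c→b15/s1 MISS; vc=[]
#1 0x25→b9/s1 MISS; vc=[15]
#2 0x25→b9/s1 L1-HIT; vc=[15]
#3 0x3c→b15/s1 VC-HIT; vc=[9]
#4 0x24→b9/s1 VC-HIT; vc=[15]
#5 0x3e→b15/s1 VC-HIT; vc=[9]
#6 0x3d→b15/s1 L1-HIT; vc=[9]
#7 0x3c→b15/s1 L1-HIT; vc=[9]
#8 0x3c→b15/s1 L1-HIT; vc=[9]
#9 0x24→b9/s1 VC-HIT; vc=[15]
#10 0x3f→b15/s1 VC-HIT; vc=[9]
#11 0x27→b9/s1 VC-HIT; vc=[15]
#12 0x3d→b15/s1 VC-HIT; vc=[9]

MISSES = 2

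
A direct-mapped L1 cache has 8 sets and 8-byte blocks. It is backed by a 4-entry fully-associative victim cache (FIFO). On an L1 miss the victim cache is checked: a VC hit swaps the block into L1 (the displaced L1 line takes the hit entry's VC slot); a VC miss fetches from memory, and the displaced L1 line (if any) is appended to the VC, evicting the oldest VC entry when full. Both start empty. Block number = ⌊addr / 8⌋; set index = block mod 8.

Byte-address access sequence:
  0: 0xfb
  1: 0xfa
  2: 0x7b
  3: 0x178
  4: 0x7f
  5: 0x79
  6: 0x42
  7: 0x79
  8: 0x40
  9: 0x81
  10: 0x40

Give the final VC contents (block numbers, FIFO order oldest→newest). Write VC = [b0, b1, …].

VC = [31, 47, 16]

0: 0xfb (blk 31, set 7) → MISS  vc=[]
1: 0xfa (blk 31, set 7) → L1-HIT  vc=[]
2: 0x7b (blk 15, set 7) → MISS  vc=[31]
3: 0x178 (blk 47, set 7) → MISS  vc=[31, 15]
4: 0x7f (blk 15, set 7) → VC-HIT  vc=[31, 47]
5: 0x79 (blk 15, set 7) → L1-HIT  vc=[31, 47]
6: 0x42 (blk 8, set 0) → MISS  vc=[31, 47]
7: 0x79 (blk 15, set 7) → L1-HIT  vc=[31, 47]
8: 0x40 (blk 8, set 0) → L1-HIT  vc=[31, 47]
9: 0x81 (blk 16, set 0) → MISS  vc=[31, 47, 8]
10: 0x40 (blk 8, set 0) → VC-HIT  vc=[31, 47, 16]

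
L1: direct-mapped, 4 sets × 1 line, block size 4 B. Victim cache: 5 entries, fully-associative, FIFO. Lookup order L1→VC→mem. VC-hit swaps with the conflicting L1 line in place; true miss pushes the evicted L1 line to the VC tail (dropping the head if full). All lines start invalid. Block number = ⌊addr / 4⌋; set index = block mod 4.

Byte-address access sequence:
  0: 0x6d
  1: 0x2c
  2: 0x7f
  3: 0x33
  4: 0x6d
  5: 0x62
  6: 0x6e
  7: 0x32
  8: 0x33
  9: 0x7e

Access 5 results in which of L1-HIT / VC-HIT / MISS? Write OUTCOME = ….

OUTCOME = MISS

  [0] addr=0x6d blk=27 s=3: MISS | VC []
  [1] addr=0x2c blk=11 s=3: MISS | VC [27]
  [2] addr=0x7f blk=31 s=3: MISS | VC [27, 11]
  [3] addr=0x33 blk=12 s=0: MISS | VC [27, 11]
  [4] addr=0x6d blk=27 s=3: VC-HIT | VC [31, 11]
  [5] addr=0x62 blk=24 s=0: MISS | VC [31, 11, 12]
  [6] addr=0x6e blk=27 s=3: L1-HIT | VC [31, 11, 12]
  [7] addr=0x32 blk=12 s=0: VC-HIT | VC [31, 11, 24]
  [8] addr=0x33 blk=12 s=0: L1-HIT | VC [31, 11, 24]
  [9] addr=0x7e blk=31 s=3: VC-HIT | VC [27, 11, 24]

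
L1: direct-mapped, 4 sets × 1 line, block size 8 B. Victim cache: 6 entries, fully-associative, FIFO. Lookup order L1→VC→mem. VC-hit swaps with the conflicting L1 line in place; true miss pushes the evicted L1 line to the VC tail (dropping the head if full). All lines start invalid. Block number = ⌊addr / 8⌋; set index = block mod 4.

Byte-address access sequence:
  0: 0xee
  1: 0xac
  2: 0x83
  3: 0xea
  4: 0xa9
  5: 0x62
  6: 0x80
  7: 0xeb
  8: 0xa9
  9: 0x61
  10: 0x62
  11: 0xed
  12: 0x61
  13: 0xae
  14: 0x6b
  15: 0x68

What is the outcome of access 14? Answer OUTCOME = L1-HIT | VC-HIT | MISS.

OUTCOME = MISS

  [0] addr=0xee blk=29 s=1: MISS | VC []
  [1] addr=0xac blk=21 s=1: MISS | VC [29]
  [2] addr=0x83 blk=16 s=0: MISS | VC [29]
  [3] addr=0xea blk=29 s=1: VC-HIT | VC [21]
  [4] addr=0xa9 blk=21 s=1: VC-HIT | VC [29]
  [5] addr=0x62 blk=12 s=0: MISS | VC [29, 16]
  [6] addr=0x80 blk=16 s=0: VC-HIT | VC [29, 12]
  [7] addr=0xeb blk=29 s=1: VC-HIT | VC [21, 12]
  [8] addr=0xa9 blk=21 s=1: VC-HIT | VC [29, 12]
  [9] addr=0x61 blk=12 s=0: VC-HIT | VC [29, 16]
  [10] addr=0x62 blk=12 s=0: L1-HIT | VC [29, 16]
  [11] addr=0xed blk=29 s=1: VC-HIT | VC [21, 16]
  [12] addr=0x61 blk=12 s=0: L1-HIT | VC [21, 16]
  [13] addr=0xae blk=21 s=1: VC-HIT | VC [29, 16]
  [14] addr=0x6b blk=13 s=1: MISS | VC [29, 16, 21]
  [15] addr=0x68 blk=13 s=1: L1-HIT | VC [29, 16, 21]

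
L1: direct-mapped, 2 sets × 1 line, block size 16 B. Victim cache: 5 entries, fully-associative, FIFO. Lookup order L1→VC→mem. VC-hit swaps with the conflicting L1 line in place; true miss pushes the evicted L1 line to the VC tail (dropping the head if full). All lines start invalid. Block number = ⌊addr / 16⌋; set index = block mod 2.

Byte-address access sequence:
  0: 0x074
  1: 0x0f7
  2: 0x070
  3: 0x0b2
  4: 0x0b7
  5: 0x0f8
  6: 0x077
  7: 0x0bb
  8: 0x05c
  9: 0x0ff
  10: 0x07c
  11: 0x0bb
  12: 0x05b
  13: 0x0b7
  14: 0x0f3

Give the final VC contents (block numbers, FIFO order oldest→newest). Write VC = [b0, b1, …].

VC = [11, 5, 7]

0: 0x74 (blk 7, set 1) → MISS  vc=[]
1: 0xf7 (blk 15, set 1) → MISS  vc=[7]
2: 0x70 (blk 7, set 1) → VC-HIT  vc=[15]
3: 0xb2 (blk 11, set 1) → MISS  vc=[15, 7]
4: 0xb7 (blk 11, set 1) → L1-HIT  vc=[15, 7]
5: 0xf8 (blk 15, set 1) → VC-HIT  vc=[11, 7]
6: 0x77 (blk 7, set 1) → VC-HIT  vc=[11, 15]
7: 0xbb (blk 11, set 1) → VC-HIT  vc=[7, 15]
8: 0x5c (blk 5, set 1) → MISS  vc=[7, 15, 11]
9: 0xff (blk 15, set 1) → VC-HIT  vc=[7, 5, 11]
10: 0x7c (blk 7, set 1) → VC-HIT  vc=[15, 5, 11]
11: 0xbb (blk 11, set 1) → VC-HIT  vc=[15, 5, 7]
12: 0x5b (blk 5, set 1) → VC-HIT  vc=[15, 11, 7]
13: 0xb7 (blk 11, set 1) → VC-HIT  vc=[15, 5, 7]
14: 0xf3 (blk 15, set 1) → VC-HIT  vc=[11, 5, 7]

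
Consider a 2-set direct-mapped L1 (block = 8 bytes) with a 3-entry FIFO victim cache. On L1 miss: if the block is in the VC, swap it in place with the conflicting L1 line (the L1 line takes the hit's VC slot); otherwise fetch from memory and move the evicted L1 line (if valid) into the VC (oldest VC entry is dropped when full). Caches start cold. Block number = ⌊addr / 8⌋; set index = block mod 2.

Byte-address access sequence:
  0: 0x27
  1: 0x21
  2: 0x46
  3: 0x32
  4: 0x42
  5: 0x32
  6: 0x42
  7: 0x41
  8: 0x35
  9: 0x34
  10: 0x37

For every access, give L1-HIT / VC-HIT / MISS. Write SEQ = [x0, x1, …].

SEQ = [MISS, L1-HIT, MISS, MISS, VC-HIT, VC-HIT, VC-HIT, L1-HIT, VC-HIT, L1-HIT, L1-HIT]

#0 0x27→b4/s0 MISS; vc=[]
#1 0x21→b4/s0 L1-HIT; vc=[]
#2 0x46→b8/s0 MISS; vc=[4]
#3 0x32→b6/s0 MISS; vc=[4,8]
#4 0x42→b8/s0 VC-HIT; vc=[4,6]
#5 0x32→b6/s0 VC-HIT; vc=[4,8]
#6 0x42→b8/s0 VC-HIT; vc=[4,6]
#7 0x41→b8/s0 L1-HIT; vc=[4,6]
#8 0x35→b6/s0 VC-HIT; vc=[4,8]
#9 0x34→b6/s0 L1-HIT; vc=[4,8]
#10 0x37→b6/s0 L1-HIT; vc=[4,8]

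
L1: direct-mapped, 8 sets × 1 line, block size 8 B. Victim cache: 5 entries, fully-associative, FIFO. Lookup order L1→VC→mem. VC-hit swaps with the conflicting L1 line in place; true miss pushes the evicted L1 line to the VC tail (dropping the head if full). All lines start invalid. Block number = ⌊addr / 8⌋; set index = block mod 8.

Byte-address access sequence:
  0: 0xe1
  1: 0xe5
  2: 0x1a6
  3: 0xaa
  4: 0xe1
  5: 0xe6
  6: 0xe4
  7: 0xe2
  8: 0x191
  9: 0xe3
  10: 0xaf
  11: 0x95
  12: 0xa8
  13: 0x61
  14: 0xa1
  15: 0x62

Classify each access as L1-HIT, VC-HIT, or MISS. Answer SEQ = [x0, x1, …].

SEQ = [MISS, L1-HIT, MISS, MISS, VC-HIT, L1-HIT, L1-HIT, L1-HIT, MISS, L1-HIT, L1-HIT, MISS, L1-HIT, MISS, MISS, VC-HIT]

0: 0xe1 (blk 28, set 4) → MISS  vc=[]
1: 0xe5 (blk 28, set 4) → L1-HIT  vc=[]
2: 0x1a6 (blk 52, set 4) → MISS  vc=[28]
3: 0xaa (blk 21, set 5) → MISS  vc=[28]
4: 0xe1 (blk 28, set 4) → VC-HIT  vc=[52]
5: 0xe6 (blk 28, set 4) → L1-HIT  vc=[52]
6: 0xe4 (blk 28, set 4) → L1-HIT  vc=[52]
7: 0xe2 (blk 28, set 4) → L1-HIT  vc=[52]
8: 0x191 (blk 50, set 2) → MISS  vc=[52]
9: 0xe3 (blk 28, set 4) → L1-HIT  vc=[52]
10: 0xaf (blk 21, set 5) → L1-HIT  vc=[52]
11: 0x95 (blk 18, set 2) → MISS  vc=[52, 50]
12: 0xa8 (blk 21, set 5) → L1-HIT  vc=[52, 50]
13: 0x61 (blk 12, set 4) → MISS  vc=[52, 50, 28]
14: 0xa1 (blk 20, set 4) → MISS  vc=[52, 50, 28, 12]
15: 0x62 (blk 12, set 4) → VC-HIT  vc=[52, 50, 28, 20]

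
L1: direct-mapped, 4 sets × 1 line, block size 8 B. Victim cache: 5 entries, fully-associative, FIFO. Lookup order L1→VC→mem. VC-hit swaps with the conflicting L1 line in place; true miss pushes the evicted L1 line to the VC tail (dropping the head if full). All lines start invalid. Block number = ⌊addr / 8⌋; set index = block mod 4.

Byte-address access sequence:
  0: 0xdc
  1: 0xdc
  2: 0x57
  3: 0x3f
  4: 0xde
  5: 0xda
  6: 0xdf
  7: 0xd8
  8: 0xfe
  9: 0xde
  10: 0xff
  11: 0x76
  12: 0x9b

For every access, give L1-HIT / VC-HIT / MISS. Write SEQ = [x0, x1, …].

  [0] addr=0xdc blk=27 s=3: MISS | VC []
  [1] addr=0xdc blk=27 s=3: L1-HIT | VC []
  [2] addr=0x57 blk=10 s=2: MISS | VC []
  [3] addr=0x3f blk=7 s=3: MISS | VC [27]
  [4] addr=0xde blk=27 s=3: VC-HIT | VC [7]
  [5] addr=0xda blk=27 s=3: L1-HIT | VC [7]
  [6] addr=0xdf blk=27 s=3: L1-HIT | VC [7]
  [7] addr=0xd8 blk=27 s=3: L1-HIT | VC [7]
  [8] addr=0xfe blk=31 s=3: MISS | VC [7, 27]
  [9] addr=0xde blk=27 s=3: VC-HIT | VC [7, 31]
  [10] addr=0xff blk=31 s=3: VC-HIT | VC [7, 27]
  [11] addr=0x76 blk=14 s=2: MISS | VC [7, 27, 10]
  [12] addr=0x9b blk=19 s=3: MISS | VC [7, 27, 10, 31]

SEQ = [MISS, L1-HIT, MISS, MISS, VC-HIT, L1-HIT, L1-HIT, L1-HIT, MISS, VC-HIT, VC-HIT, MISS, MISS]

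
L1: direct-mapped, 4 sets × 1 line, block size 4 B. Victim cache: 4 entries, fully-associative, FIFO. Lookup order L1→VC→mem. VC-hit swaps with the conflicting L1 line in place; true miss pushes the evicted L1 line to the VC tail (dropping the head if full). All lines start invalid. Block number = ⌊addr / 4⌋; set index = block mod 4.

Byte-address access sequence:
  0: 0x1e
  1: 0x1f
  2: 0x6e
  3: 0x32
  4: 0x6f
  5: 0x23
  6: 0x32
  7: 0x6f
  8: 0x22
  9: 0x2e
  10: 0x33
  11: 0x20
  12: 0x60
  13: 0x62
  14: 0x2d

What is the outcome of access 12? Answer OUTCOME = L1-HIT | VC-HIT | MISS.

OUTCOME = MISS

  [0] addr=0x1e blk=7 s=3: MISS | VC []
  [1] addr=0x1f blk=7 s=3: L1-HIT | VC []
  [2] addr=0x6e blk=27 s=3: MISS | VC [7]
  [3] addr=0x32 blk=12 s=0: MISS | VC [7]
  [4] addr=0x6f blk=27 s=3: L1-HIT | VC [7]
  [5] addr=0x23 blk=8 s=0: MISS | VC [7, 12]
  [6] addr=0x32 blk=12 s=0: VC-HIT | VC [7, 8]
  [7] addr=0x6f blk=27 s=3: L1-HIT | VC [7, 8]
  [8] addr=0x22 blk=8 s=0: VC-HIT | VC [7, 12]
  [9] addr=0x2e blk=11 s=3: MISS | VC [7, 12, 27]
  [10] addr=0x33 blk=12 s=0: VC-HIT | VC [7, 8, 27]
  [11] addr=0x20 blk=8 s=0: VC-HIT | VC [7, 12, 27]
  [12] addr=0x60 blk=24 s=0: MISS | VC [7, 12, 27, 8]
  [13] addr=0x62 blk=24 s=0: L1-HIT | VC [7, 12, 27, 8]
  [14] addr=0x2d blk=11 s=3: L1-HIT | VC [7, 12, 27, 8]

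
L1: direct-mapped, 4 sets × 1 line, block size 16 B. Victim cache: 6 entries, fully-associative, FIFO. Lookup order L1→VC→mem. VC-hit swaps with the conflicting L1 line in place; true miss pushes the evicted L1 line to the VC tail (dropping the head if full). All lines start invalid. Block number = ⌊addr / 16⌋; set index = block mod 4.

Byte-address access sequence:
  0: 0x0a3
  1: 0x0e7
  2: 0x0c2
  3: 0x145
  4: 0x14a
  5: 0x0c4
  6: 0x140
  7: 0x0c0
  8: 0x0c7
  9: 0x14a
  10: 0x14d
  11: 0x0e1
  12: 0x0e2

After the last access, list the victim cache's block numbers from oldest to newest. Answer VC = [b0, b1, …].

#0 0xa3→b10/s2 MISS; vc=[]
#1 0xe7→b14/s2 MISS; vc=[10]
#2 0xc2→b12/s0 MISS; vc=[10]
#3 0x145→b20/s0 MISS; vc=[10,12]
#4 0x14a→b20/s0 L1-HIT; vc=[10,12]
#5 0xc4→b12/s0 VC-HIT; vc=[10,20]
#6 0x140→b20/s0 VC-HIT; vc=[10,12]
#7 0xc0→b12/s0 VC-HIT; vc=[10,20]
#8 0xc7→b12/s0 L1-HIT; vc=[10,20]
#9 0x14a→b20/s0 VC-HIT; vc=[10,12]
#10 0x14d→b20/s0 L1-HIT; vc=[10,12]
#11 0xe1→b14/s2 L1-HIT; vc=[10,12]
#12 0xe2→b14/s2 L1-HIT; vc=[10,12]

VC = [10, 12]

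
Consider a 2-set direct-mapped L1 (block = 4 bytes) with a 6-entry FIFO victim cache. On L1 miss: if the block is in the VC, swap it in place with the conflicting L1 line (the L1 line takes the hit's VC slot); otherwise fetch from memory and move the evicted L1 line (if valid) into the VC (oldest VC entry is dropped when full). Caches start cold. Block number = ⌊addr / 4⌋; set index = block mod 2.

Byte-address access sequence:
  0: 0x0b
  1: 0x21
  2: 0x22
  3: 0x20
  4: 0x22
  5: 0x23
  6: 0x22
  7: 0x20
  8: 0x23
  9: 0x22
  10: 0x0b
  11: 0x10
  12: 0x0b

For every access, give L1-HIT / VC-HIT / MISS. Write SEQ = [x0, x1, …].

SEQ = [MISS, MISS, L1-HIT, L1-HIT, L1-HIT, L1-HIT, L1-HIT, L1-HIT, L1-HIT, L1-HIT, VC-HIT, MISS, VC-HIT]

0: 0xb (blk 2, set 0) → MISS  vc=[]
1: 0x21 (blk 8, set 0) → MISS  vc=[2]
2: 0x22 (blk 8, set 0) → L1-HIT  vc=[2]
3: 0x20 (blk 8, set 0) → L1-HIT  vc=[2]
4: 0x22 (blk 8, set 0) → L1-HIT  vc=[2]
5: 0x23 (blk 8, set 0) → L1-HIT  vc=[2]
6: 0x22 (blk 8, set 0) → L1-HIT  vc=[2]
7: 0x20 (blk 8, set 0) → L1-HIT  vc=[2]
8: 0x23 (blk 8, set 0) → L1-HIT  vc=[2]
9: 0x22 (blk 8, set 0) → L1-HIT  vc=[2]
10: 0xb (blk 2, set 0) → VC-HIT  vc=[8]
11: 0x10 (blk 4, set 0) → MISS  vc=[8, 2]
12: 0xb (blk 2, set 0) → VC-HIT  vc=[8, 4]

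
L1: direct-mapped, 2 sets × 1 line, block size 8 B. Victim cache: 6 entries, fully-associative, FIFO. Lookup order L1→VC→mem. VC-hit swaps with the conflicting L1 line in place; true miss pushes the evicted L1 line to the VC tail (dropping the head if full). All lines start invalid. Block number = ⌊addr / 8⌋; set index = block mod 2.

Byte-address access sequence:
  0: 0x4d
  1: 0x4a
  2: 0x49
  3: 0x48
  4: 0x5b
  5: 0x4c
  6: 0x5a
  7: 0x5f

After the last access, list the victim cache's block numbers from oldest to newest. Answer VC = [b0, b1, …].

VC = [9]

  [0] addr=0x4d blk=9 s=1: MISS | VC []
  [1] addr=0x4a blk=9 s=1: L1-HIT | VC []
  [2] addr=0x49 blk=9 s=1: L1-HIT | VC []
  [3] addr=0x48 blk=9 s=1: L1-HIT | VC []
  [4] addr=0x5b blk=11 s=1: MISS | VC [9]
  [5] addr=0x4c blk=9 s=1: VC-HIT | VC [11]
  [6] addr=0x5a blk=11 s=1: VC-HIT | VC [9]
  [7] addr=0x5f blk=11 s=1: L1-HIT | VC [9]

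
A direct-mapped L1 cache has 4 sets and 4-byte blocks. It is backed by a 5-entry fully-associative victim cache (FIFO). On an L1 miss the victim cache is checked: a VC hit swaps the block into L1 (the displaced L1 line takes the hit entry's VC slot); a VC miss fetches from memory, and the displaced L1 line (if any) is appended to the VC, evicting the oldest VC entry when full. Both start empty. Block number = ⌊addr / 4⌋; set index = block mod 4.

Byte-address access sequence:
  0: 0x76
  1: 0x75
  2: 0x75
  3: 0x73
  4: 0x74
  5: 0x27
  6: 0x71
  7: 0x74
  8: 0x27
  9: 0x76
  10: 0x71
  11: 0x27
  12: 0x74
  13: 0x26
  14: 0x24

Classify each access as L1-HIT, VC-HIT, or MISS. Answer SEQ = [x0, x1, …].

SEQ = [MISS, L1-HIT, L1-HIT, MISS, L1-HIT, MISS, L1-HIT, VC-HIT, VC-HIT, VC-HIT, L1-HIT, VC-HIT, VC-HIT, VC-HIT, L1-HIT]

#0 0x76→b29/s1 MISS; vc=[]
#1 0x75→b29/s1 L1-HIT; vc=[]
#2 0x75→b29/s1 L1-HIT; vc=[]
#3 0x73→b28/s0 MISS; vc=[]
#4 0x74→b29/s1 L1-HIT; vc=[]
#5 0x27→b9/s1 MISS; vc=[29]
#6 0x71→b28/s0 L1-HIT; vc=[29]
#7 0x74→b29/s1 VC-HIT; vc=[9]
#8 0x27→b9/s1 VC-HIT; vc=[29]
#9 0x76→b29/s1 VC-HIT; vc=[9]
#10 0x71→b28/s0 L1-HIT; vc=[9]
#11 0x27→b9/s1 VC-HIT; vc=[29]
#12 0x74→b29/s1 VC-HIT; vc=[9]
#13 0x26→b9/s1 VC-HIT; vc=[29]
#14 0x24→b9/s1 L1-HIT; vc=[29]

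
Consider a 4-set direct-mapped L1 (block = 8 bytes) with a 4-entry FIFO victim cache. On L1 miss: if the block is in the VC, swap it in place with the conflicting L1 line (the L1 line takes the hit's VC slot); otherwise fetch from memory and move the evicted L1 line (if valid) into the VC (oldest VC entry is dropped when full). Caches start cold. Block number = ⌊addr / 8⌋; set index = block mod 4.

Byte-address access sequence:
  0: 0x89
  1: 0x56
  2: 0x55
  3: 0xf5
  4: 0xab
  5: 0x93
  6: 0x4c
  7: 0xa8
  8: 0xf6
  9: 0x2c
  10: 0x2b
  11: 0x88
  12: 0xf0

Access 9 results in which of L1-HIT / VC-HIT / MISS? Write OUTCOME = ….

#0 0x89→b17/s1 MISS; vc=[]
#1 0x56→b10/s2 MISS; vc=[]
#2 0x55→b10/s2 L1-HIT; vc=[]
#3 0xf5→b30/s2 MISS; vc=[10]
#4 0xab→b21/s1 MISS; vc=[10,17]
#5 0x93→b18/s2 MISS; vc=[10,17,30]
#6 0x4c→b9/s1 MISS; vc=[10,17,30,21]
#7 0xa8→b21/s1 VC-HIT; vc=[10,17,30,9]
#8 0xf6→b30/s2 VC-HIT; vc=[10,17,18,9]
#9 0x2c→b5/s1 MISS; vc=[17,18,9,21]
#10 0x2b→b5/s1 L1-HIT; vc=[17,18,9,21]
#11 0x88→b17/s1 VC-HIT; vc=[5,18,9,21]
#12 0xf0→b30/s2 L1-HIT; vc=[5,18,9,21]

OUTCOME = MISS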